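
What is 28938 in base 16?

Using repeated division by 16 (digits 10–15 are A–F):
28938 ÷ 16 = 1808 remainder 10 (A)
1808 ÷ 16 = 113 remainder 0
113 ÷ 16 = 7 remainder 1
7 ÷ 16 = 0 remainder 7
Reading remainders bottom to top: 710A



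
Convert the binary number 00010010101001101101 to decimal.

Sum of powers of 2 for each 1-bit:
2^0 + 2^2 + 2^3 + 2^5 + 2^6 + 2^9 + 2^11 + 2^13 + 2^16
= 1 + 4 + 8 + 32 + 64 + 512 + 2048 + 8192 + 65536
= 76397



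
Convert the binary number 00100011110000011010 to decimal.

Sum of powers of 2 for each 1-bit:
2^1 + 2^3 + 2^4 + 2^10 + 2^11 + 2^12 + 2^13 + 2^17
= 2 + 8 + 16 + 1024 + 2048 + 4096 + 8192 + 131072
= 146458



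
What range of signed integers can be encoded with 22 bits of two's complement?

For 22-bit two's complement:
Minimum: -2^21 = -2097152
Maximum: 2^21 - 1 = 2097151



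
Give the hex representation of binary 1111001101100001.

Group into 4-bit nibbles from right:
  1111 = F
  0011 = 3
  0110 = 6
  0001 = 1
Result: F361



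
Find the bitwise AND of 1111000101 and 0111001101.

AND: 1 only when both bits are 1
  1111000101
& 0111001101
------------
  0111000101
Decimal: 965 & 461 = 453



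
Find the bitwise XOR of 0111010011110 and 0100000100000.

XOR: 1 when bits differ
  0111010011110
^ 0100000100000
---------------
  0011010111110
Decimal: 3742 ^ 2080 = 1726



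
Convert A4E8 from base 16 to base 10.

Expand by place value (powers of 16):
Digit values: A = 10, E = 14
A4E8 = 10 × 16^3 + 4 × 16^2 + 14 × 16^1 + 8 × 16^0
= 10 × 4096 + 4 × 256 + 14 × 16 + 8 × 1
= 40960 + 1024 + 224 + 8
= 42216



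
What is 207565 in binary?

Using repeated division by 2:
207565 ÷ 2 = 103782 remainder 1
103782 ÷ 2 = 51891 remainder 0
51891 ÷ 2 = 25945 remainder 1
25945 ÷ 2 = 12972 remainder 1
12972 ÷ 2 = 6486 remainder 0
6486 ÷ 2 = 3243 remainder 0
3243 ÷ 2 = 1621 remainder 1
1621 ÷ 2 = 810 remainder 1
810 ÷ 2 = 405 remainder 0
405 ÷ 2 = 202 remainder 1
202 ÷ 2 = 101 remainder 0
101 ÷ 2 = 50 remainder 1
50 ÷ 2 = 25 remainder 0
25 ÷ 2 = 12 remainder 1
12 ÷ 2 = 6 remainder 0
6 ÷ 2 = 3 remainder 0
3 ÷ 2 = 1 remainder 1
1 ÷ 2 = 0 remainder 1
Reading remainders bottom to top: 110010101011001101



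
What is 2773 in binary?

Using repeated division by 2:
2773 ÷ 2 = 1386 remainder 1
1386 ÷ 2 = 693 remainder 0
693 ÷ 2 = 346 remainder 1
346 ÷ 2 = 173 remainder 0
173 ÷ 2 = 86 remainder 1
86 ÷ 2 = 43 remainder 0
43 ÷ 2 = 21 remainder 1
21 ÷ 2 = 10 remainder 1
10 ÷ 2 = 5 remainder 0
5 ÷ 2 = 2 remainder 1
2 ÷ 2 = 1 remainder 0
1 ÷ 2 = 0 remainder 1
Reading remainders bottom to top: 101011010101



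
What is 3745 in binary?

Using repeated division by 2:
3745 ÷ 2 = 1872 remainder 1
1872 ÷ 2 = 936 remainder 0
936 ÷ 2 = 468 remainder 0
468 ÷ 2 = 234 remainder 0
234 ÷ 2 = 117 remainder 0
117 ÷ 2 = 58 remainder 1
58 ÷ 2 = 29 remainder 0
29 ÷ 2 = 14 remainder 1
14 ÷ 2 = 7 remainder 0
7 ÷ 2 = 3 remainder 1
3 ÷ 2 = 1 remainder 1
1 ÷ 2 = 0 remainder 1
Reading remainders bottom to top: 111010100001



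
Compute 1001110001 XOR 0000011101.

XOR: 1 when bits differ
  1001110001
^ 0000011101
------------
  1001101100
Decimal: 625 ^ 29 = 620



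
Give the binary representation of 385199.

Using repeated division by 2:
385199 ÷ 2 = 192599 remainder 1
192599 ÷ 2 = 96299 remainder 1
96299 ÷ 2 = 48149 remainder 1
48149 ÷ 2 = 24074 remainder 1
24074 ÷ 2 = 12037 remainder 0
12037 ÷ 2 = 6018 remainder 1
6018 ÷ 2 = 3009 remainder 0
3009 ÷ 2 = 1504 remainder 1
1504 ÷ 2 = 752 remainder 0
752 ÷ 2 = 376 remainder 0
376 ÷ 2 = 188 remainder 0
188 ÷ 2 = 94 remainder 0
94 ÷ 2 = 47 remainder 0
47 ÷ 2 = 23 remainder 1
23 ÷ 2 = 11 remainder 1
11 ÷ 2 = 5 remainder 1
5 ÷ 2 = 2 remainder 1
2 ÷ 2 = 1 remainder 0
1 ÷ 2 = 0 remainder 1
Reading remainders bottom to top: 1011110000010101111



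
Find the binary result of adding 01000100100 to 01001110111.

Add column by column from the right: bit + bit + carry-in; write the sum mod 2, carry 1 when the sum is 2 or 3.
carry:  10011001000
        01000100100
+       01001110111
-------------------
       010010011011
(the carry out of the leftmost column, 0, becomes the leading bit)
Decimal check:
  01000100100 = 512 + 32 + 4 = 548
  01001110111 = 512 + 64 + 32 + 16 + 4 + 2 + 1 = 631
  548 + 631 = 1179, and 010010011011 = 1024 + 128 + 16 + 8 + 2 + 1 = 1179 ✓



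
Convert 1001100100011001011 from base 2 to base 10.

Sum of powers of 2 for each 1-bit:
2^0 + 2^1 + 2^3 + 2^6 + 2^7 + 2^11 + 2^14 + 2^15 + 2^18
= 1 + 2 + 8 + 64 + 128 + 2048 + 16384 + 32768 + 262144
= 313547



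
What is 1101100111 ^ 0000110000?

XOR: 1 when bits differ
  1101100111
^ 0000110000
------------
  1101010111
Decimal: 871 ^ 48 = 855



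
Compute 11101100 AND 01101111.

AND: 1 only when both bits are 1
  11101100
& 01101111
----------
  01101100
Decimal: 236 & 111 = 108



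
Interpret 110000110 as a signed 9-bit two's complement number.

Binary: 110000110
Sign bit: 1 (negative)
Invert: 001111001
Add 1:  001111010
Magnitude: 001111010 = 64 + 32 + 16 + 8 + 2 = 122
Value: -122



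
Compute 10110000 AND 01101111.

AND: 1 only when both bits are 1
  10110000
& 01101111
----------
  00100000
Decimal: 176 & 111 = 32



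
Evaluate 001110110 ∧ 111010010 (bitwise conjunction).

AND: 1 only when both bits are 1
  001110110
& 111010010
-----------
  001010010
Decimal: 118 & 466 = 82



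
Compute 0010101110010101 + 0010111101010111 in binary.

Add column by column from the right: bit + bit + carry-in; write the sum mod 2, carry 1 when the sum is 2 or 3.
carry:  0101111000101110
        0010101110010101
+       0010111101010111
------------------------
       00101101011101100
(the carry out of the leftmost column, 0, becomes the leading bit)
Decimal check:
  0010101110010101 = 8192 + 2048 + 512 + 256 + 128 + 16 + 4 + 1 = 11157
  0010111101010111 = 8192 + 2048 + 1024 + 512 + 256 + 64 + 16 + 4 + 2 + 1 = 12119
  11157 + 12119 = 23276, and 00101101011101100 = 16384 + 4096 + 2048 + 512 + 128 + 64 + 32 + 8 + 4 = 23276 ✓



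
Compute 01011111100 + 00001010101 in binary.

Add column by column from the right: bit + bit + carry-in; write the sum mod 2, carry 1 when the sum is 2 or 3.
carry:  00111111000
        01011111100
+       00001010101
-------------------
       001101010001
(the carry out of the leftmost column, 0, becomes the leading bit)
Decimal check:
  01011111100 = 512 + 128 + 64 + 32 + 16 + 8 + 4 = 764
  00001010101 = 64 + 16 + 4 + 1 = 85
  764 + 85 = 849, and 001101010001 = 512 + 256 + 64 + 16 + 1 = 849 ✓



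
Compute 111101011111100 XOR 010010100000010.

XOR: 1 when bits differ
  111101011111100
^ 010010100000010
-----------------
  101111111111110
Decimal: 31484 ^ 9474 = 24574



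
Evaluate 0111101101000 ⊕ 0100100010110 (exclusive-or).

XOR: 1 when bits differ
  0111101101000
^ 0100100010110
---------------
  0011001111110
Decimal: 3944 ^ 2326 = 1662



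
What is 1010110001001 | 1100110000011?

OR: 1 when either bit is 1
  1010110001001
| 1100110000011
---------------
  1110110001011
Decimal: 5513 | 6531 = 7563



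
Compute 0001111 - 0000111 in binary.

Method 1 - Direct subtraction (column by column from the right: bit − bit − borrow-in; if negative, add 2 and borrow 1 from the next column):
borrow: 0000000
        0001111
-       0000111
---------------
        0001000

Method 2 - Add two's complement:
Two's complement of 0000111: invert → 1111000, add 1 → 1111001
  0001111
+ 1111001
---------
 10001000  (end carry out of the top bit = 1)
Discarding the end carry: 0001000
Decimal check:
  0001111 = 8 + 4 + 2 + 1 = 15
  0000111 = 4 + 2 + 1 = 7
  15 - 7 = 8, and 0001000 = 8 ✓



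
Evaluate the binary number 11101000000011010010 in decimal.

Sum of powers of 2 for each 1-bit:
2^1 + 2^4 + 2^6 + 2^7 + 2^15 + 2^17 + 2^18 + 2^19
= 2 + 16 + 64 + 128 + 32768 + 131072 + 262144 + 524288
= 950482



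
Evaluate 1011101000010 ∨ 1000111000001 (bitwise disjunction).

OR: 1 when either bit is 1
  1011101000010
| 1000111000001
---------------
  1011111000011
Decimal: 5954 | 4545 = 6083



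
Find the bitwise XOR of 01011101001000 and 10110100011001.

XOR: 1 when bits differ
  01011101001000
^ 10110100011001
----------------
  11101001010001
Decimal: 5960 ^ 11545 = 14929



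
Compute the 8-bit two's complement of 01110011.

Original: 01110011
Step 1 - Invert all bits: 10001100
Step 2 - Add 1: 10001101
Verification: 01110011 + 10001101 = 100000000; discarding the end carry (carry out of the top bit) leaves the 8-bit value 00000000, as required for x + (-x)



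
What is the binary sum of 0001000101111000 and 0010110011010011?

Add column by column from the right: bit + bit + carry-in; write the sum mod 2, carry 1 when the sum is 2 or 3.
carry:  0000001111100000
        0001000101111000
+       0010110011010011
------------------------
       00011111001001011
(the carry out of the leftmost column, 0, becomes the leading bit)
Decimal check:
  0001000101111000 = 4096 + 256 + 64 + 32 + 16 + 8 = 4472
  0010110011010011 = 8192 + 2048 + 1024 + 128 + 64 + 16 + 2 + 1 = 11475
  4472 + 11475 = 15947, and 00011111001001011 = 8192 + 4096 + 2048 + 1024 + 512 + 64 + 8 + 2 + 1 = 15947 ✓



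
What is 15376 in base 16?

Using repeated division by 16 (digits 10–15 are A–F):
15376 ÷ 16 = 961 remainder 0
961 ÷ 16 = 60 remainder 1
60 ÷ 16 = 3 remainder 12 (C)
3 ÷ 16 = 0 remainder 3
Reading remainders bottom to top: 3C10



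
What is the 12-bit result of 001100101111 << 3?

Original: 001100101111 (decimal 815)
Shift left by 3 positions
Append 3 zeros on the right and drop the 3 high bits that overflow the 12-bit width
Result: 100101111000 (decimal 2424)
Equivalent: 815 << 3 = 815 × 2^3 = 6520, truncated to 12 bits = 2424



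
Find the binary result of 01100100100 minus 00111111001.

Method 1 - Direct subtraction (column by column from the right: bit − bit − borrow-in; if negative, add 2 and borrow 1 from the next column):
borrow: 01111110110
        01100100100
-       00111111001
-------------------
        00100101011

Method 2 - Add two's complement:
Two's complement of 00111111001: invert → 11000000110, add 1 → 11000000111
  01100100100
+ 11000000111
-------------
 100100101011  (end carry out of the top bit = 1)
Discarding the end carry: 00100101011
Decimal check:
  01100100100 = 512 + 256 + 32 + 4 = 804
  00111111001 = 256 + 128 + 64 + 32 + 16 + 8 + 1 = 505
  804 - 505 = 299, and 00100101011 = 256 + 32 + 8 + 2 + 1 = 299 ✓



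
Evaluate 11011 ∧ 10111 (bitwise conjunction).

AND: 1 only when both bits are 1
  11011
& 10111
-------
  10011
Decimal: 27 & 23 = 19



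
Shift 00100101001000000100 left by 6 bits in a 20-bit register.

Original: 00100101001000000100 (decimal 152068)
Shift left by 6 positions
Append 6 zeros on the right and drop the 6 high bits that overflow the 20-bit width
Result: 01001000000100000000 (decimal 295168)
Equivalent: 152068 << 6 = 152068 × 2^6 = 9732352, truncated to 20 bits = 295168



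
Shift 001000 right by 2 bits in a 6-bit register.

Original: 001000 (decimal 8)
Shift right by 2 positions
Drop the 2 low bits; fill with zeros on the left
Result: 000010 (decimal 2)
Equivalent: 8 >> 2 = 8 ÷ 2^2 = 2



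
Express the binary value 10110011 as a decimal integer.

Sum of powers of 2 for each 1-bit:
2^0 + 2^1 + 2^4 + 2^5 + 2^7
= 1 + 2 + 16 + 32 + 128
= 179



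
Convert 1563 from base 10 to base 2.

Using repeated division by 2:
1563 ÷ 2 = 781 remainder 1
781 ÷ 2 = 390 remainder 1
390 ÷ 2 = 195 remainder 0
195 ÷ 2 = 97 remainder 1
97 ÷ 2 = 48 remainder 1
48 ÷ 2 = 24 remainder 0
24 ÷ 2 = 12 remainder 0
12 ÷ 2 = 6 remainder 0
6 ÷ 2 = 3 remainder 0
3 ÷ 2 = 1 remainder 1
1 ÷ 2 = 0 remainder 1
Reading remainders bottom to top: 11000011011



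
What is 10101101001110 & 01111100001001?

AND: 1 only when both bits are 1
  10101101001110
& 01111100001001
----------------
  00101100001000
Decimal: 11086 & 7945 = 2824



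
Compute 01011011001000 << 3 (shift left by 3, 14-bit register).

Original: 01011011001000 (decimal 5832)
Shift left by 3 positions
Append 3 zeros on the right and drop the 3 high bits that overflow the 14-bit width
Result: 11011001000000 (decimal 13888)
Equivalent: 5832 << 3 = 5832 × 2^3 = 46656, truncated to 14 bits = 13888



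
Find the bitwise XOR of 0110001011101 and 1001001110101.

XOR: 1 when bits differ
  0110001011101
^ 1001001110101
---------------
  1111000101000
Decimal: 3165 ^ 4725 = 7720



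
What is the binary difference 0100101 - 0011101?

Method 1 - Direct subtraction (column by column from the right: bit − bit − borrow-in; if negative, add 2 and borrow 1 from the next column):
borrow: 0110000
        0100101
-       0011101
---------------
        0001000

Method 2 - Add two's complement:
Two's complement of 0011101: invert → 1100010, add 1 → 1100011
  0100101
+ 1100011
---------
 10001000  (end carry out of the top bit = 1)
Discarding the end carry: 0001000
Decimal check:
  0100101 = 32 + 4 + 1 = 37
  0011101 = 16 + 8 + 4 + 1 = 29
  37 - 29 = 8, and 0001000 = 8 ✓



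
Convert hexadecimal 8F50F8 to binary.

Convert each hex digit to 4 bits:
  8 = 1000
  F = 1111
  5 = 0101
  0 = 0000
  F = 1111
  8 = 1000
Concatenate: 100011110101000011111000



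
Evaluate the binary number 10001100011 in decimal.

Sum of powers of 2 for each 1-bit:
2^0 + 2^1 + 2^5 + 2^6 + 2^10
= 1 + 2 + 32 + 64 + 1024
= 1123



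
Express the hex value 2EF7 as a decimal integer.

Expand by place value (powers of 16):
Digit values: E = 14, F = 15
2EF7 = 2 × 16^3 + 14 × 16^2 + 15 × 16^1 + 7 × 16^0
= 2 × 4096 + 14 × 256 + 15 × 16 + 7 × 1
= 8192 + 3584 + 240 + 7
= 12023



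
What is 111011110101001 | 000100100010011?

OR: 1 when either bit is 1
  111011110101001
| 000100100010011
-----------------
  111111110111011
Decimal: 30633 | 2323 = 32699



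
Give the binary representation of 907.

Using repeated division by 2:
907 ÷ 2 = 453 remainder 1
453 ÷ 2 = 226 remainder 1
226 ÷ 2 = 113 remainder 0
113 ÷ 2 = 56 remainder 1
56 ÷ 2 = 28 remainder 0
28 ÷ 2 = 14 remainder 0
14 ÷ 2 = 7 remainder 0
7 ÷ 2 = 3 remainder 1
3 ÷ 2 = 1 remainder 1
1 ÷ 2 = 0 remainder 1
Reading remainders bottom to top: 1110001011



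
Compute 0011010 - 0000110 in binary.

Method 1 - Direct subtraction (column by column from the right: bit − bit − borrow-in; if negative, add 2 and borrow 1 from the next column):
borrow: 0001000
        0011010
-       0000110
---------------
        0010100

Method 2 - Add two's complement:
Two's complement of 0000110: invert → 1111001, add 1 → 1111010
  0011010
+ 1111010
---------
 10010100  (end carry out of the top bit = 1)
Discarding the end carry: 0010100
Decimal check:
  0011010 = 16 + 8 + 2 = 26
  0000110 = 4 + 2 = 6
  26 - 6 = 20, and 0010100 = 16 + 4 = 20 ✓



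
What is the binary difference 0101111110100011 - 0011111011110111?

Method 1 - Direct subtraction (column by column from the right: bit − bit − borrow-in; if negative, add 2 and borrow 1 from the next column):
borrow: 0100000111111000
        0101111110100011
-       0011111011110111
------------------------
        0010000010101100

Method 2 - Add two's complement:
Two's complement of 0011111011110111: invert → 1100000100001000, add 1 → 1100000100001001
  0101111110100011
+ 1100000100001001
------------------
 10010000010101100  (end carry out of the top bit = 1)
Discarding the end carry: 0010000010101100
Decimal check:
  0101111110100011 = 16384 + 4096 + 2048 + 1024 + 512 + 256 + 128 + 32 + 2 + 1 = 24483
  0011111011110111 = 8192 + 4096 + 2048 + 1024 + 512 + 128 + 64 + 32 + 16 + 4 + 2 + 1 = 16119
  24483 - 16119 = 8364, and 0010000010101100 = 8192 + 128 + 32 + 8 + 4 = 8364 ✓



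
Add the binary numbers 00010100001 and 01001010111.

Add column by column from the right: bit + bit + carry-in; write the sum mod 2, carry 1 when the sum is 2 or 3.
carry:  00000001110
        00010100001
+       01001010111
-------------------
       001011111000
(the carry out of the leftmost column, 0, becomes the leading bit)
Decimal check:
  00010100001 = 128 + 32 + 1 = 161
  01001010111 = 512 + 64 + 16 + 4 + 2 + 1 = 599
  161 + 599 = 760, and 001011111000 = 512 + 128 + 64 + 32 + 16 + 8 = 760 ✓



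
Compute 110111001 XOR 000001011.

XOR: 1 when bits differ
  110111001
^ 000001011
-----------
  110110010
Decimal: 441 ^ 11 = 434



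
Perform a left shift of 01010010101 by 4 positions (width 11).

Original: 01010010101 (decimal 661)
Shift left by 4 positions
Append 4 zeros on the right and drop the 4 high bits that overflow the 11-bit width
Result: 00101010000 (decimal 336)
Equivalent: 661 << 4 = 661 × 2^4 = 10576, truncated to 11 bits = 336



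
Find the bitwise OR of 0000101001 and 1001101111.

OR: 1 when either bit is 1
  0000101001
| 1001101111
------------
  1001101111
Decimal: 41 | 623 = 623



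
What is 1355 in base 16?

Using repeated division by 16 (digits 10–15 are A–F):
1355 ÷ 16 = 84 remainder 11 (B)
84 ÷ 16 = 5 remainder 4
5 ÷ 16 = 0 remainder 5
Reading remainders bottom to top: 54B



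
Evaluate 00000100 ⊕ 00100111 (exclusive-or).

XOR: 1 when bits differ
  00000100
^ 00100111
----------
  00100011
Decimal: 4 ^ 39 = 35



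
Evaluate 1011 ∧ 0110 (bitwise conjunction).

AND: 1 only when both bits are 1
  1011
& 0110
------
  0010
Decimal: 11 & 6 = 2



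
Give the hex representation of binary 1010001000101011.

Group into 4-bit nibbles from right:
  1010 = A
  0010 = 2
  0010 = 2
  1011 = B
Result: A22B



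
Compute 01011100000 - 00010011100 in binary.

Method 1 - Direct subtraction (column by column from the right: bit − bit − borrow-in; if negative, add 2 and borrow 1 from the next column):
borrow: 00000111000
        01011100000
-       00010011100
-------------------
        01001000100

Method 2 - Add two's complement:
Two's complement of 00010011100: invert → 11101100011, add 1 → 11101100100
  01011100000
+ 11101100100
-------------
 101001000100  (end carry out of the top bit = 1)
Discarding the end carry: 01001000100
Decimal check:
  01011100000 = 512 + 128 + 64 + 32 = 736
  00010011100 = 128 + 16 + 8 + 4 = 156
  736 - 156 = 580, and 01001000100 = 512 + 64 + 4 = 580 ✓



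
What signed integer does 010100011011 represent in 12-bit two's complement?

Binary: 010100011011
Sign bit: 0 (non-negative)
Read directly as an unsigned value:
010100011011 = 1024 + 256 + 16 + 8 + 2 + 1 = 1307
Value: 1307



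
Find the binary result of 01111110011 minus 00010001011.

Method 1 - Direct subtraction (column by column from the right: bit − bit − borrow-in; if negative, add 2 and borrow 1 from the next column):
borrow: 00000010000
        01111110011
-       00010001011
-------------------
        01101101000

Method 2 - Add two's complement:
Two's complement of 00010001011: invert → 11101110100, add 1 → 11101110101
  01111110011
+ 11101110101
-------------
 101101101000  (end carry out of the top bit = 1)
Discarding the end carry: 01101101000
Decimal check:
  01111110011 = 512 + 256 + 128 + 64 + 32 + 16 + 2 + 1 = 1011
  00010001011 = 128 + 8 + 2 + 1 = 139
  1011 - 139 = 872, and 01101101000 = 512 + 256 + 64 + 32 + 8 = 872 ✓



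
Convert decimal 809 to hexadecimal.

Using repeated division by 16 (digits 10–15 are A–F):
809 ÷ 16 = 50 remainder 9
50 ÷ 16 = 3 remainder 2
3 ÷ 16 = 0 remainder 3
Reading remainders bottom to top: 329



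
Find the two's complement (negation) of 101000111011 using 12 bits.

Original (sign bit 1, negative): 101000111011
Step 1 - Invert all bits: 010111000100
Step 2 - Add 1: 010111000101
Verification: 101000111011 + 010111000101 = 1000000000000; discarding the end carry (carry out of the top bit) leaves the 12-bit value 000000000000, as required for x + (-x)



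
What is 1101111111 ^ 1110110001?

XOR: 1 when bits differ
  1101111111
^ 1110110001
------------
  0011001110
Decimal: 895 ^ 945 = 206



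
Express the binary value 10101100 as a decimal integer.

Sum of powers of 2 for each 1-bit:
2^2 + 2^3 + 2^5 + 2^7
= 4 + 8 + 32 + 128
= 172



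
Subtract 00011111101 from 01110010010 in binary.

Method 1 - Direct subtraction (column by column from the right: bit − bit − borrow-in; if negative, add 2 and borrow 1 from the next column):
borrow: 00111111010
        01110010010
-       00011111101
-------------------
        01010010101

Method 2 - Add two's complement:
Two's complement of 00011111101: invert → 11100000010, add 1 → 11100000011
  01110010010
+ 11100000011
-------------
 101010010101  (end carry out of the top bit = 1)
Discarding the end carry: 01010010101
Decimal check:
  01110010010 = 512 + 256 + 128 + 16 + 2 = 914
  00011111101 = 128 + 64 + 32 + 16 + 8 + 4 + 1 = 253
  914 - 253 = 661, and 01010010101 = 512 + 128 + 16 + 4 + 1 = 661 ✓



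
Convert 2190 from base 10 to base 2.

Using repeated division by 2:
2190 ÷ 2 = 1095 remainder 0
1095 ÷ 2 = 547 remainder 1
547 ÷ 2 = 273 remainder 1
273 ÷ 2 = 136 remainder 1
136 ÷ 2 = 68 remainder 0
68 ÷ 2 = 34 remainder 0
34 ÷ 2 = 17 remainder 0
17 ÷ 2 = 8 remainder 1
8 ÷ 2 = 4 remainder 0
4 ÷ 2 = 2 remainder 0
2 ÷ 2 = 1 remainder 0
1 ÷ 2 = 0 remainder 1
Reading remainders bottom to top: 100010001110



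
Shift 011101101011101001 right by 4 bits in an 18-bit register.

Original: 011101101011101001 (decimal 121577)
Shift right by 4 positions
Drop the 4 low bits; fill with zeros on the left
Result: 000001110110101110 (decimal 7598)
Equivalent: 121577 >> 4 = 121577 ÷ 2^4 = 7598



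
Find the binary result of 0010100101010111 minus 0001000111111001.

Method 1 - Direct subtraction (column by column from the right: bit − bit − borrow-in; if negative, add 2 and borrow 1 from the next column):
borrow: 0010111111110000
        0010100101010111
-       0001000111111001
------------------------
        0001011101011110

Method 2 - Add two's complement:
Two's complement of 0001000111111001: invert → 1110111000000110, add 1 → 1110111000000111
  0010100101010111
+ 1110111000000111
------------------
 10001011101011110  (end carry out of the top bit = 1)
Discarding the end carry: 0001011101011110
Decimal check:
  0010100101010111 = 8192 + 2048 + 256 + 64 + 16 + 4 + 2 + 1 = 10583
  0001000111111001 = 4096 + 256 + 128 + 64 + 32 + 16 + 8 + 1 = 4601
  10583 - 4601 = 5982, and 0001011101011110 = 4096 + 1024 + 512 + 256 + 64 + 16 + 8 + 4 + 2 = 5982 ✓



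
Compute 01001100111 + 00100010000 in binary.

Add column by column from the right: bit + bit + carry-in; write the sum mod 2, carry 1 when the sum is 2 or 3.
carry:  00000000000
        01001100111
+       00100010000
-------------------
       001101110111
(the carry out of the leftmost column, 0, becomes the leading bit)
Decimal check:
  01001100111 = 512 + 64 + 32 + 4 + 2 + 1 = 615
  00100010000 = 256 + 16 = 272
  615 + 272 = 887, and 001101110111 = 512 + 256 + 64 + 32 + 16 + 4 + 2 + 1 = 887 ✓



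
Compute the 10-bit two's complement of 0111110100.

Original: 0111110100
Step 1 - Invert all bits: 1000001011
Step 2 - Add 1: 1000001100
Verification: 0111110100 + 1000001100 = 10000000000; discarding the end carry (carry out of the top bit) leaves the 10-bit value 0000000000, as required for x + (-x)



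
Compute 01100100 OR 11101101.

OR: 1 when either bit is 1
  01100100
| 11101101
----------
  11101101
Decimal: 100 | 237 = 237



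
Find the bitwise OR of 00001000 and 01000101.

OR: 1 when either bit is 1
  00001000
| 01000101
----------
  01001101
Decimal: 8 | 69 = 77



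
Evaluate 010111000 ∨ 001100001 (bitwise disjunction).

OR: 1 when either bit is 1
  010111000
| 001100001
-----------
  011111001
Decimal: 184 | 97 = 249



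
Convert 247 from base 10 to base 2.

Using repeated division by 2:
247 ÷ 2 = 123 remainder 1
123 ÷ 2 = 61 remainder 1
61 ÷ 2 = 30 remainder 1
30 ÷ 2 = 15 remainder 0
15 ÷ 2 = 7 remainder 1
7 ÷ 2 = 3 remainder 1
3 ÷ 2 = 1 remainder 1
1 ÷ 2 = 0 remainder 1
Reading remainders bottom to top: 11110111



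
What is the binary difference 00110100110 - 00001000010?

Method 1 - Direct subtraction (column by column from the right: bit − bit − borrow-in; if negative, add 2 and borrow 1 from the next column):
borrow: 00010000000
        00110100110
-       00001000010
-------------------
        00101100100

Method 2 - Add two's complement:
Two's complement of 00001000010: invert → 11110111101, add 1 → 11110111110
  00110100110
+ 11110111110
-------------
 100101100100  (end carry out of the top bit = 1)
Discarding the end carry: 00101100100
Decimal check:
  00110100110 = 256 + 128 + 32 + 4 + 2 = 422
  00001000010 = 64 + 2 = 66
  422 - 66 = 356, and 00101100100 = 256 + 64 + 32 + 4 = 356 ✓



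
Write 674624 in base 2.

Using repeated division by 2:
674624 ÷ 2 = 337312 remainder 0
337312 ÷ 2 = 168656 remainder 0
168656 ÷ 2 = 84328 remainder 0
84328 ÷ 2 = 42164 remainder 0
42164 ÷ 2 = 21082 remainder 0
21082 ÷ 2 = 10541 remainder 0
10541 ÷ 2 = 5270 remainder 1
5270 ÷ 2 = 2635 remainder 0
2635 ÷ 2 = 1317 remainder 1
1317 ÷ 2 = 658 remainder 1
658 ÷ 2 = 329 remainder 0
329 ÷ 2 = 164 remainder 1
164 ÷ 2 = 82 remainder 0
82 ÷ 2 = 41 remainder 0
41 ÷ 2 = 20 remainder 1
20 ÷ 2 = 10 remainder 0
10 ÷ 2 = 5 remainder 0
5 ÷ 2 = 2 remainder 1
2 ÷ 2 = 1 remainder 0
1 ÷ 2 = 0 remainder 1
Reading remainders bottom to top: 10100100101101000000



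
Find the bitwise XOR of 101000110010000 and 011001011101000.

XOR: 1 when bits differ
  101000110010000
^ 011001011101000
-----------------
  110001101111000
Decimal: 20880 ^ 13032 = 25464



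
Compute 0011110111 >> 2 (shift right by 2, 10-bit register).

Original: 0011110111 (decimal 247)
Shift right by 2 positions
Drop the 2 low bits; fill with zeros on the left
Result: 0000111101 (decimal 61)
Equivalent: 247 >> 2 = 247 ÷ 2^2 = 61



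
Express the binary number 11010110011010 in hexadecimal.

Group into 4-bit nibbles from right:
  0011 = 3
  0101 = 5
  1001 = 9
  1010 = A
Result: 359A



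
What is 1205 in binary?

Using repeated division by 2:
1205 ÷ 2 = 602 remainder 1
602 ÷ 2 = 301 remainder 0
301 ÷ 2 = 150 remainder 1
150 ÷ 2 = 75 remainder 0
75 ÷ 2 = 37 remainder 1
37 ÷ 2 = 18 remainder 1
18 ÷ 2 = 9 remainder 0
9 ÷ 2 = 4 remainder 1
4 ÷ 2 = 2 remainder 0
2 ÷ 2 = 1 remainder 0
1 ÷ 2 = 0 remainder 1
Reading remainders bottom to top: 10010110101



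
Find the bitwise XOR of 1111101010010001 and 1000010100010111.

XOR: 1 when bits differ
  1111101010010001
^ 1000010100010111
------------------
  0111111110000110
Decimal: 64145 ^ 34071 = 32646



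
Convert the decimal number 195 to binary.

Using repeated division by 2:
195 ÷ 2 = 97 remainder 1
97 ÷ 2 = 48 remainder 1
48 ÷ 2 = 24 remainder 0
24 ÷ 2 = 12 remainder 0
12 ÷ 2 = 6 remainder 0
6 ÷ 2 = 3 remainder 0
3 ÷ 2 = 1 remainder 1
1 ÷ 2 = 0 remainder 1
Reading remainders bottom to top: 11000011



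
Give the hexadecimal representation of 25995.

Using repeated division by 16 (digits 10–15 are A–F):
25995 ÷ 16 = 1624 remainder 11 (B)
1624 ÷ 16 = 101 remainder 8
101 ÷ 16 = 6 remainder 5
6 ÷ 16 = 0 remainder 6
Reading remainders bottom to top: 658B



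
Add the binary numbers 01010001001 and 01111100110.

Add column by column from the right: bit + bit + carry-in; write the sum mod 2, carry 1 when the sum is 2 or 3.
carry:  11100000000
        01010001001
+       01111100110
-------------------
       011001101111
(the carry out of the leftmost column, 0, becomes the leading bit)
Decimal check:
  01010001001 = 512 + 128 + 8 + 1 = 649
  01111100110 = 512 + 256 + 128 + 64 + 32 + 4 + 2 = 998
  649 + 998 = 1647, and 011001101111 = 1024 + 512 + 64 + 32 + 8 + 4 + 2 + 1 = 1647 ✓



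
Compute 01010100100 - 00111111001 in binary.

Method 1 - Direct subtraction (column by column from the right: bit − bit − borrow-in; if negative, add 2 and borrow 1 from the next column):
borrow: 01111110110
        01010100100
-       00111111001
-------------------
        00010101011

Method 2 - Add two's complement:
Two's complement of 00111111001: invert → 11000000110, add 1 → 11000000111
  01010100100
+ 11000000111
-------------
 100010101011  (end carry out of the top bit = 1)
Discarding the end carry: 00010101011
Decimal check:
  01010100100 = 512 + 128 + 32 + 4 = 676
  00111111001 = 256 + 128 + 64 + 32 + 16 + 8 + 1 = 505
  676 - 505 = 171, and 00010101011 = 128 + 32 + 8 + 2 + 1 = 171 ✓



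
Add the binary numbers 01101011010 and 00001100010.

Add column by column from the right: bit + bit + carry-in; write the sum mod 2, carry 1 when the sum is 2 or 3.
carry:  00010000100
        01101011010
+       00001100010
-------------------
       001110111100
(the carry out of the leftmost column, 0, becomes the leading bit)
Decimal check:
  01101011010 = 512 + 256 + 64 + 16 + 8 + 2 = 858
  00001100010 = 64 + 32 + 2 = 98
  858 + 98 = 956, and 001110111100 = 512 + 256 + 128 + 32 + 16 + 8 + 4 = 956 ✓



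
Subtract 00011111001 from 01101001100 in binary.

Method 1 - Direct subtraction (column by column from the right: bit − bit − borrow-in; if negative, add 2 and borrow 1 from the next column):
borrow: 00111100110
        01101001100
-       00011111001
-------------------
        01001010011

Method 2 - Add two's complement:
Two's complement of 00011111001: invert → 11100000110, add 1 → 11100000111
  01101001100
+ 11100000111
-------------
 101001010011  (end carry out of the top bit = 1)
Discarding the end carry: 01001010011
Decimal check:
  01101001100 = 512 + 256 + 64 + 8 + 4 = 844
  00011111001 = 128 + 64 + 32 + 16 + 8 + 1 = 249
  844 - 249 = 595, and 01001010011 = 512 + 64 + 16 + 2 + 1 = 595 ✓



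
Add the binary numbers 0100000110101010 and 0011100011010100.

Add column by column from the right: bit + bit + carry-in; write the sum mod 2, carry 1 when the sum is 2 or 3.
carry:  0000001100000000
        0100000110101010
+       0011100011010100
------------------------
       00111101001111110
(the carry out of the leftmost column, 0, becomes the leading bit)
Decimal check:
  0100000110101010 = 16384 + 256 + 128 + 32 + 8 + 2 = 16810
  0011100011010100 = 8192 + 4096 + 2048 + 128 + 64 + 16 + 4 = 14548
  16810 + 14548 = 31358, and 00111101001111110 = 16384 + 8192 + 4096 + 2048 + 512 + 64 + 32 + 16 + 8 + 4 + 2 = 31358 ✓



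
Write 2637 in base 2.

Using repeated division by 2:
2637 ÷ 2 = 1318 remainder 1
1318 ÷ 2 = 659 remainder 0
659 ÷ 2 = 329 remainder 1
329 ÷ 2 = 164 remainder 1
164 ÷ 2 = 82 remainder 0
82 ÷ 2 = 41 remainder 0
41 ÷ 2 = 20 remainder 1
20 ÷ 2 = 10 remainder 0
10 ÷ 2 = 5 remainder 0
5 ÷ 2 = 2 remainder 1
2 ÷ 2 = 1 remainder 0
1 ÷ 2 = 0 remainder 1
Reading remainders bottom to top: 101001001101



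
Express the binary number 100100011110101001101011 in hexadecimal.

Group into 4-bit nibbles from right:
  1001 = 9
  0001 = 1
  1110 = E
  1010 = A
  0110 = 6
  1011 = B
Result: 91EA6B



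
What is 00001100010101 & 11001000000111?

AND: 1 only when both bits are 1
  00001100010101
& 11001000000111
----------------
  00001000000101
Decimal: 789 & 12807 = 517



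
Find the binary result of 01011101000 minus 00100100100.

Method 1 - Direct subtraction (column by column from the right: bit − bit − borrow-in; if negative, add 2 and borrow 1 from the next column):
borrow: 01000001000
        01011101000
-       00100100100
-------------------
        00111000100

Method 2 - Add two's complement:
Two's complement of 00100100100: invert → 11011011011, add 1 → 11011011100
  01011101000
+ 11011011100
-------------
 100111000100  (end carry out of the top bit = 1)
Discarding the end carry: 00111000100
Decimal check:
  01011101000 = 512 + 128 + 64 + 32 + 8 = 744
  00100100100 = 256 + 32 + 4 = 292
  744 - 292 = 452, and 00111000100 = 256 + 128 + 64 + 4 = 452 ✓



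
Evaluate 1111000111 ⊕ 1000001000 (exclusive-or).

XOR: 1 when bits differ
  1111000111
^ 1000001000
------------
  0111001111
Decimal: 967 ^ 520 = 463



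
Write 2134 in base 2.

Using repeated division by 2:
2134 ÷ 2 = 1067 remainder 0
1067 ÷ 2 = 533 remainder 1
533 ÷ 2 = 266 remainder 1
266 ÷ 2 = 133 remainder 0
133 ÷ 2 = 66 remainder 1
66 ÷ 2 = 33 remainder 0
33 ÷ 2 = 16 remainder 1
16 ÷ 2 = 8 remainder 0
8 ÷ 2 = 4 remainder 0
4 ÷ 2 = 2 remainder 0
2 ÷ 2 = 1 remainder 0
1 ÷ 2 = 0 remainder 1
Reading remainders bottom to top: 100001010110



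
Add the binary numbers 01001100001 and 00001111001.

Add column by column from the right: bit + bit + carry-in; write the sum mod 2, carry 1 when the sum is 2 or 3.
carry:  00011000010
        01001100001
+       00001111001
-------------------
       001011011010
(the carry out of the leftmost column, 0, becomes the leading bit)
Decimal check:
  01001100001 = 512 + 64 + 32 + 1 = 609
  00001111001 = 64 + 32 + 16 + 8 + 1 = 121
  609 + 121 = 730, and 001011011010 = 512 + 128 + 64 + 16 + 8 + 2 = 730 ✓



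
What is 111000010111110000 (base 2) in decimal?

Sum of powers of 2 for each 1-bit:
2^4 + 2^5 + 2^6 + 2^7 + 2^8 + 2^10 + 2^15 + 2^16 + 2^17
= 16 + 32 + 64 + 128 + 256 + 1024 + 32768 + 65536 + 131072
= 230896



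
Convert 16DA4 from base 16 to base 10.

Expand by place value (powers of 16):
Digit values: D = 13, A = 10
16DA4 = 1 × 16^4 + 6 × 16^3 + 13 × 16^2 + 10 × 16^1 + 4 × 16^0
= 1 × 65536 + 6 × 4096 + 13 × 256 + 10 × 16 + 4 × 1
= 65536 + 24576 + 3328 + 160 + 4
= 93604



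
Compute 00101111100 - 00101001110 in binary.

Method 1 - Direct subtraction (column by column from the right: bit − bit − borrow-in; if negative, add 2 and borrow 1 from the next column):
borrow: 00000011100
        00101111100
-       00101001110
-------------------
        00000101110

Method 2 - Add two's complement:
Two's complement of 00101001110: invert → 11010110001, add 1 → 11010110010
  00101111100
+ 11010110010
-------------
 100000101110  (end carry out of the top bit = 1)
Discarding the end carry: 00000101110
Decimal check:
  00101111100 = 256 + 64 + 32 + 16 + 8 + 4 = 380
  00101001110 = 256 + 64 + 8 + 4 + 2 = 334
  380 - 334 = 46, and 00000101110 = 32 + 8 + 4 + 2 = 46 ✓



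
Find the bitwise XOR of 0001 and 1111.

XOR: 1 when bits differ
  0001
^ 1111
------
  1110
Decimal: 1 ^ 15 = 14



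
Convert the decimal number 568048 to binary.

Using repeated division by 2:
568048 ÷ 2 = 284024 remainder 0
284024 ÷ 2 = 142012 remainder 0
142012 ÷ 2 = 71006 remainder 0
71006 ÷ 2 = 35503 remainder 0
35503 ÷ 2 = 17751 remainder 1
17751 ÷ 2 = 8875 remainder 1
8875 ÷ 2 = 4437 remainder 1
4437 ÷ 2 = 2218 remainder 1
2218 ÷ 2 = 1109 remainder 0
1109 ÷ 2 = 554 remainder 1
554 ÷ 2 = 277 remainder 0
277 ÷ 2 = 138 remainder 1
138 ÷ 2 = 69 remainder 0
69 ÷ 2 = 34 remainder 1
34 ÷ 2 = 17 remainder 0
17 ÷ 2 = 8 remainder 1
8 ÷ 2 = 4 remainder 0
4 ÷ 2 = 2 remainder 0
2 ÷ 2 = 1 remainder 0
1 ÷ 2 = 0 remainder 1
Reading remainders bottom to top: 10001010101011110000



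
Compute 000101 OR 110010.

OR: 1 when either bit is 1
  000101
| 110010
--------
  110111
Decimal: 5 | 50 = 55



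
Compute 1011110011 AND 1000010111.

AND: 1 only when both bits are 1
  1011110011
& 1000010111
------------
  1000010011
Decimal: 755 & 535 = 531



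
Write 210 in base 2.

Using repeated division by 2:
210 ÷ 2 = 105 remainder 0
105 ÷ 2 = 52 remainder 1
52 ÷ 2 = 26 remainder 0
26 ÷ 2 = 13 remainder 0
13 ÷ 2 = 6 remainder 1
6 ÷ 2 = 3 remainder 0
3 ÷ 2 = 1 remainder 1
1 ÷ 2 = 0 remainder 1
Reading remainders bottom to top: 11010010



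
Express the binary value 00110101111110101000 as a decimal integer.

Sum of powers of 2 for each 1-bit:
2^3 + 2^5 + 2^7 + 2^8 + 2^9 + 2^10 + 2^11 + 2^12 + 2^14 + 2^16 + 2^17
= 8 + 32 + 128 + 256 + 512 + 1024 + 2048 + 4096 + 16384 + 65536 + 131072
= 221096



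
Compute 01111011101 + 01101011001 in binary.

Add column by column from the right: bit + bit + carry-in; write the sum mod 2, carry 1 when the sum is 2 or 3.
carry:  11110110010
        01111011101
+       01101011001
-------------------
       011100110110
(the carry out of the leftmost column, 0, becomes the leading bit)
Decimal check:
  01111011101 = 512 + 256 + 128 + 64 + 16 + 8 + 4 + 1 = 989
  01101011001 = 512 + 256 + 64 + 16 + 8 + 1 = 857
  989 + 857 = 1846, and 011100110110 = 1024 + 512 + 256 + 32 + 16 + 4 + 2 = 1846 ✓



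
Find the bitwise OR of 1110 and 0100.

OR: 1 when either bit is 1
  1110
| 0100
------
  1110
Decimal: 14 | 4 = 14



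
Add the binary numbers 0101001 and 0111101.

Add column by column from the right: bit + bit + carry-in; write the sum mod 2, carry 1 when the sum is 2 or 3.
carry:  1110010
        0101001
+       0111101
---------------
       01100110
(the carry out of the leftmost column, 0, becomes the leading bit)
Decimal check:
  0101001 = 32 + 8 + 1 = 41
  0111101 = 32 + 16 + 8 + 4 + 1 = 61
  41 + 61 = 102, and 01100110 = 64 + 32 + 4 + 2 = 102 ✓



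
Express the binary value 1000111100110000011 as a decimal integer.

Sum of powers of 2 for each 1-bit:
2^0 + 2^1 + 2^7 + 2^8 + 2^11 + 2^12 + 2^13 + 2^14 + 2^18
= 1 + 2 + 128 + 256 + 2048 + 4096 + 8192 + 16384 + 262144
= 293251



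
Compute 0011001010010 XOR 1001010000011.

XOR: 1 when bits differ
  0011001010010
^ 1001010000011
---------------
  1010011010001
Decimal: 1618 ^ 4739 = 5329



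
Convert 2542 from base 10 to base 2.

Using repeated division by 2:
2542 ÷ 2 = 1271 remainder 0
1271 ÷ 2 = 635 remainder 1
635 ÷ 2 = 317 remainder 1
317 ÷ 2 = 158 remainder 1
158 ÷ 2 = 79 remainder 0
79 ÷ 2 = 39 remainder 1
39 ÷ 2 = 19 remainder 1
19 ÷ 2 = 9 remainder 1
9 ÷ 2 = 4 remainder 1
4 ÷ 2 = 2 remainder 0
2 ÷ 2 = 1 remainder 0
1 ÷ 2 = 0 remainder 1
Reading remainders bottom to top: 100111101110



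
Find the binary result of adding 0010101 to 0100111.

Add column by column from the right: bit + bit + carry-in; write the sum mod 2, carry 1 when the sum is 2 or 3.
carry:  0001110
        0010101
+       0100111
---------------
       00111100
(the carry out of the leftmost column, 0, becomes the leading bit)
Decimal check:
  0010101 = 16 + 4 + 1 = 21
  0100111 = 32 + 4 + 2 + 1 = 39
  21 + 39 = 60, and 00111100 = 32 + 16 + 8 + 4 = 60 ✓



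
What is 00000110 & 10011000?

AND: 1 only when both bits are 1
  00000110
& 10011000
----------
  00000000
Decimal: 6 & 152 = 0



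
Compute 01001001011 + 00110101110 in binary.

Add column by column from the right: bit + bit + carry-in; write the sum mod 2, carry 1 when the sum is 2 or 3.
carry:  00000011100
        01001001011
+       00110101110
-------------------
       001111111001
(the carry out of the leftmost column, 0, becomes the leading bit)
Decimal check:
  01001001011 = 512 + 64 + 8 + 2 + 1 = 587
  00110101110 = 256 + 128 + 32 + 8 + 4 + 2 = 430
  587 + 430 = 1017, and 001111111001 = 512 + 256 + 128 + 64 + 32 + 16 + 8 + 1 = 1017 ✓



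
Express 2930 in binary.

Using repeated division by 2:
2930 ÷ 2 = 1465 remainder 0
1465 ÷ 2 = 732 remainder 1
732 ÷ 2 = 366 remainder 0
366 ÷ 2 = 183 remainder 0
183 ÷ 2 = 91 remainder 1
91 ÷ 2 = 45 remainder 1
45 ÷ 2 = 22 remainder 1
22 ÷ 2 = 11 remainder 0
11 ÷ 2 = 5 remainder 1
5 ÷ 2 = 2 remainder 1
2 ÷ 2 = 1 remainder 0
1 ÷ 2 = 0 remainder 1
Reading remainders bottom to top: 101101110010



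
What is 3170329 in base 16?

Using repeated division by 16 (digits 10–15 are A–F):
3170329 ÷ 16 = 198145 remainder 9
198145 ÷ 16 = 12384 remainder 1
12384 ÷ 16 = 774 remainder 0
774 ÷ 16 = 48 remainder 6
48 ÷ 16 = 3 remainder 0
3 ÷ 16 = 0 remainder 3
Reading remainders bottom to top: 306019



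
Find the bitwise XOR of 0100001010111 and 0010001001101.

XOR: 1 when bits differ
  0100001010111
^ 0010001001101
---------------
  0110000011010
Decimal: 2135 ^ 1101 = 3098

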